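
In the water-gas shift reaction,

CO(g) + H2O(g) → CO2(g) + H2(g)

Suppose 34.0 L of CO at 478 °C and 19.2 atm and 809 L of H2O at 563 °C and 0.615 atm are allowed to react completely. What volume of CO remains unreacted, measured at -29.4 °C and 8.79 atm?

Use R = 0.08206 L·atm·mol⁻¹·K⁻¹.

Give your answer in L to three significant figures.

n(CO) = PV/RT = (19.2 × 34.0) / (0.08206 × 751.15) = 10.59 mol
n(H2O) = PV/RT = (0.615 × 809) / (0.08206 × 836.15) = 7.251 mol
For 10.59 mol CO, stoichiometry requires (1/1) × 10.59 = 10.59 mol H2O; 7.251 mol is available, so H2O is limiting.
n(CO) consumed = (1/1) × 7.251 = 7.251 mol; remaining = 10.59 − 7.251 = 3.339 mol
V(CO) = nRT/P = 3.339 × 0.08206 × 243.75 / 8.79 = 7.598 L

7.60 L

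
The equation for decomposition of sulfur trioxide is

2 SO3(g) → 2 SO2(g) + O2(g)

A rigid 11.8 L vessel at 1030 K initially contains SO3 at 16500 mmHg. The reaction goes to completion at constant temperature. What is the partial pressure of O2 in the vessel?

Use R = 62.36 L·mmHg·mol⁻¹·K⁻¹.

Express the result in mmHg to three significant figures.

8250 mmHg

n(SO3)₀ = PV/RT = (16500 × 11.8) / (62.36 × 1030) = 3.031 mol
n(O2) = (1/2) × 3.031 = 1.516 mol
P(O2) = nRT/V = 1.516 × 62.36 × 1030 / 11.8 = 8252 mmHg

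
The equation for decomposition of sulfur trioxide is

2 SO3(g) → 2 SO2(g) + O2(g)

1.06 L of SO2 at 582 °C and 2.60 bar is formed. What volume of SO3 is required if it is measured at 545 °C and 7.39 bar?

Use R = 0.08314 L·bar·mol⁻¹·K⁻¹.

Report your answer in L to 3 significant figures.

0.357 L

n(SO2) = PV/RT = (2.60 × 1.06) / (0.08314 × 855.15) = 0.03876 mol
n(SO3) = (2/2) × 0.03876 = 0.03876 mol
V = nRT/P = 0.03876 × 0.08314 × 818.15 / 7.39 = 0.3568 L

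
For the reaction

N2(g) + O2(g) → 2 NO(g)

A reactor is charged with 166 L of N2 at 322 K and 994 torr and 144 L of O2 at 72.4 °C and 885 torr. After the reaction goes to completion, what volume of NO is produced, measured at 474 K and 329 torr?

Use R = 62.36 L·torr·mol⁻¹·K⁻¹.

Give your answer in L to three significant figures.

n(N2) = PV/RT = (994 × 166) / (62.36 × 322) = 8.217 mol
n(O2) = PV/RT = (885 × 144) / (62.36 × 345.55) = 5.914 mol
For 8.217 mol N2, stoichiometry requires (1/1) × 8.217 = 8.217 mol O2; 5.914 mol is available, so O2 is limiting.
n(NO) = (2/1) × 5.914 = 11.83 mol
V(NO) = nRT/P = 11.83 × 62.36 × 474 / 329 = 1063 L

1060 L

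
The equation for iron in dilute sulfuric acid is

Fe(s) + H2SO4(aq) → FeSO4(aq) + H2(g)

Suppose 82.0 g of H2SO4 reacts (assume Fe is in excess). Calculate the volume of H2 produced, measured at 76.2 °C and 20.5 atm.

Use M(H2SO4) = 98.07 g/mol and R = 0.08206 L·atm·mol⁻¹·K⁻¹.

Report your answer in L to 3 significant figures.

n(H2SO4) = 82.00 / 98.07 = 0.8361 mol
n(H2) = (1/1) × 0.8361 = 0.8361 mol
V = nRT/P = 0.8361 × 0.08206 × 349.35 / 20.5 = 1.169 L

1.17 L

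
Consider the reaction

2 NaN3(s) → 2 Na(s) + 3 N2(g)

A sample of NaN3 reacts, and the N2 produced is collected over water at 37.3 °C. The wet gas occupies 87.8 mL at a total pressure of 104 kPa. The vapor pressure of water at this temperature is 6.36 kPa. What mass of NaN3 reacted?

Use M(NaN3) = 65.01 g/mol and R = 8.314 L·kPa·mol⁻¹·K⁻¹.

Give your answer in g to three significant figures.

0.144 g

P(N2) = 104 − 6.36 = 97.64 kPa
n(N2) = PV/RT = (97.64 × 0.08780) / (8.314 × 310.45) = 0.003321 mol
n(NaN3) = (2/3) × 0.003321 = 0.002214 mol
m(NaN3) = 0.002214 × 65.01 = 0.1439 g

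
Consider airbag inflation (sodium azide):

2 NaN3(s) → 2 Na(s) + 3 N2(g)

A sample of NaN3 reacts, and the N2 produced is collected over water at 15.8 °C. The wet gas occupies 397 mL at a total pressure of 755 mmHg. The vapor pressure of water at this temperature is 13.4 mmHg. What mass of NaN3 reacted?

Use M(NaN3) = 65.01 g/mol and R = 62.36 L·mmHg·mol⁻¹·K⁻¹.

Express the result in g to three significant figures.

P(N2) = 755 − 13.4 = 741.6 mmHg
n(N2) = PV/RT = (741.6 × 0.3970) / (62.36 × 288.95) = 0.01634 mol
n(NaN3) = (2/3) × 0.01634 = 0.01089 mol
m(NaN3) = 0.01089 × 65.01 = 0.7080 g

0.708 g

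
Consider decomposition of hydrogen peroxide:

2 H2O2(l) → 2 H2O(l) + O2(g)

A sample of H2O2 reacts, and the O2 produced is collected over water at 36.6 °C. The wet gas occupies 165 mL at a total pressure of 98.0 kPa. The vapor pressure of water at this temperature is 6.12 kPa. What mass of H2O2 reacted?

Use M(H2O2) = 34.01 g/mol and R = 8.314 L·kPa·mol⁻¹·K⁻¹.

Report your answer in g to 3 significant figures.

P(O2) = 98.0 − 6.12 = 91.88 kPa
n(O2) = PV/RT = (91.88 × 0.1650) / (8.314 × 309.75) = 0.005887 mol
n(H2O2) = (2/1) × 0.005887 = 0.01177 mol
m(H2O2) = 0.01177 × 34.01 = 0.4003 g

0.400 g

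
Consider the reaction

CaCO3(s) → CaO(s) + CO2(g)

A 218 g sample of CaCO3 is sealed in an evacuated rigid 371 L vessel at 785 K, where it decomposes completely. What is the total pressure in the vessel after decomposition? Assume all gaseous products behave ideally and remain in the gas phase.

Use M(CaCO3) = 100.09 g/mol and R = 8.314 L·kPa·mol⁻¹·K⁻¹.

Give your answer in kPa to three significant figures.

38.3 kPa

n(CaCO3) = 218 / 100.09 = 2.178 mol
n(gas produced) = (1/1) × 2.178 = 2.178 mol
P = nRT/V = 2.178 × 8.314 × 785 / 371 = 38.31 kPa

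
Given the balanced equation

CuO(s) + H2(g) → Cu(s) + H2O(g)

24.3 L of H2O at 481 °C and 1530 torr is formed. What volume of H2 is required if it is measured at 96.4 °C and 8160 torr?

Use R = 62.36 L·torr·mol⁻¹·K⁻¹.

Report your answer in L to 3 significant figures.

2.23 L

n(H2O) = PV/RT = (1530 × 24.3) / (62.36 × 754.15) = 0.7906 mol
n(H2) = (1/1) × 0.7906 = 0.7906 mol
V = nRT/P = 0.7906 × 62.36 × 369.55 / 8160 = 2.233 L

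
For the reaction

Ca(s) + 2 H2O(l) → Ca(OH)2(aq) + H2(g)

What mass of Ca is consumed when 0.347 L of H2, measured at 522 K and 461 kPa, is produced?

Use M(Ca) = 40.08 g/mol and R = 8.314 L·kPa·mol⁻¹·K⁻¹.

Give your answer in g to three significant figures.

n(H2) = PV/RT = (461 × 0.347) / (8.314 × 522) = 0.03686 mol
n(Ca) = (1/1) × 0.03686 = 0.03686 mol
m(Ca) = 0.03686 × 40.08 = 1.477 g

1.48 g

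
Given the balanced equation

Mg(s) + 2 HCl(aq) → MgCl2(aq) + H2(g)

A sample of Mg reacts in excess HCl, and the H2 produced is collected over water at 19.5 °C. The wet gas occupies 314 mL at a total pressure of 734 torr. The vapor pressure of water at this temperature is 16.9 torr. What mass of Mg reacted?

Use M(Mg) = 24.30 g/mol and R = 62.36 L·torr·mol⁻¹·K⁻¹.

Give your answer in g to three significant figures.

0.300 g

P(H2) = 734 − 16.9 = 717.1 torr
n(H2) = PV/RT = (717.1 × 0.3140) / (62.36 × 292.65) = 0.01234 mol
n(Mg) = (1/1) × 0.01234 = 0.01234 mol
m(Mg) = 0.01234 × 24.30 = 0.2999 g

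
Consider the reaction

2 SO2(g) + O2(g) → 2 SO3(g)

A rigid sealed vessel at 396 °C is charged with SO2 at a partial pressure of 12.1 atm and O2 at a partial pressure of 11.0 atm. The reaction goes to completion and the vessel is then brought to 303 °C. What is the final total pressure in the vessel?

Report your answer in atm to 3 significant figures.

At constant V, partial pressures at 396 °C are proportional to moles, so apply stoichiometry directly to pressures.
P(O2) required for 12.1 atm of SO2 = (1/2) × 12.1 = 6.050 atm; available 11.0 atm, so SO2 is limiting.
P(O2) remaining = 11.0 − (1/2) × 12.1 = 4.950 atm
P(gaseous products) = (2)/2 × 12.1 = 12.10 atm
P_total at 396 °C = 4.950 + 12.10 = 17.05 atm
Scaling to 303 °C: P = 17.05 × 576.15/669.15 = 14.68 atm

14.7 atm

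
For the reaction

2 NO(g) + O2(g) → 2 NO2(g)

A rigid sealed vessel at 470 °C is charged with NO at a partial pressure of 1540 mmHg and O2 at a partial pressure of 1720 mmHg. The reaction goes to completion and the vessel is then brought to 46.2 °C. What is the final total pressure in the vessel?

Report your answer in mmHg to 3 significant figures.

1070 mmHg

Because the vessel is rigid and T is held at 470 °C, work the stoichiometry in partial pressures (P_i = n_iRT/V).
P(O2) required for 1540 mmHg of NO = (1/2) × 1540 = 770.0 mmHg; available 1720 mmHg, so NO is limiting.
P(O2) remaining = 1720 − (1/2) × 1540 = 950.0 mmHg
P(gaseous products) = (2)/2 × 1540 = 1540 mmHg
P_total at 470 °C = 950.0 + 1540 = 2490 mmHg
Scaling to 46.2 °C: P = 2490 × 319.35/743.15 = 1070 mmHg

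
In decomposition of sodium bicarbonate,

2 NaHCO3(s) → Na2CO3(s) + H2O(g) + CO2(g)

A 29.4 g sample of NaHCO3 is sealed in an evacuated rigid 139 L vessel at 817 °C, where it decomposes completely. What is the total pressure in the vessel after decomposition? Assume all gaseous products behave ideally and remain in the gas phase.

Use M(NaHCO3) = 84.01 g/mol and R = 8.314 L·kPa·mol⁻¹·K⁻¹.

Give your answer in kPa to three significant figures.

22.8 kPa

n(NaHCO3) = 29.4 / 84.01 = 0.3500 mol
n(gas produced) = (2/2) × 0.3500 = 0.3500 mol
P = nRT/V = 0.3500 × 8.314 × 1090.15 / 139 = 22.82 kPa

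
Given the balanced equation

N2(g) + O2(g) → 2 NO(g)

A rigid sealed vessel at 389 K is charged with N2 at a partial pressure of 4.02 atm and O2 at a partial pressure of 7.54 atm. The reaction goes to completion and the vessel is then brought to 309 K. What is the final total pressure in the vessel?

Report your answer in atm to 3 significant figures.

At constant V, partial pressures at 389 K are proportional to moles, so apply stoichiometry directly to pressures.
P(O2) required for 4.02 atm of N2 = (1/1) × 4.02 = 4.020 atm; available 7.54 atm, so N2 is limiting.
P(O2) remaining = 7.54 − (1/1) × 4.02 = 3.520 atm
P(gaseous products) = (2)/1 × 4.02 = 8.040 atm
P_total at 389 K = 3.520 + 8.040 = 11.56 atm
Scaling to 309 K: P = 11.56 × 309/389 = 9.183 atm

9.18 atm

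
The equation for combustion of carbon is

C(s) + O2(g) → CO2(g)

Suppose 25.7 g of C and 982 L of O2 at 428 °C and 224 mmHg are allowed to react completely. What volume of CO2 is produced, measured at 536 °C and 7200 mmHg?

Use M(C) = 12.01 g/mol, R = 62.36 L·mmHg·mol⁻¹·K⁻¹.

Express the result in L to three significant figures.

15.0 L

n(C) = 25.7 / 12.01 = 2.140 mol
n(O2) = PV/RT = (224 × 982) / (62.36 × 701.15) = 5.031 mol
For 2.140 mol C, stoichiometry requires (1/1) × 2.140 = 2.140 mol O2; 5.031 mol is available, so C is limiting.
n(CO2) = (1/1) × 2.140 = 2.140 mol
V(CO2) = nRT/P = 2.140 × 62.36 × 809.15 / 7200 = 15.00 L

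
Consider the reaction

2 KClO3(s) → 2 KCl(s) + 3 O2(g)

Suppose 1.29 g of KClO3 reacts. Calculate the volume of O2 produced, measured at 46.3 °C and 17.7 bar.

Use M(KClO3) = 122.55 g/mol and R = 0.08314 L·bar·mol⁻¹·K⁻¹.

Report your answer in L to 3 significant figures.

0.0237 L

n(KClO3) = 1.290 / 122.55 = 0.01053 mol
n(O2) = (3/2) × 0.01053 = 0.01580 mol
V = nRT/P = 0.01580 × 0.08314 × 319.45 / 17.7 = 0.02371 L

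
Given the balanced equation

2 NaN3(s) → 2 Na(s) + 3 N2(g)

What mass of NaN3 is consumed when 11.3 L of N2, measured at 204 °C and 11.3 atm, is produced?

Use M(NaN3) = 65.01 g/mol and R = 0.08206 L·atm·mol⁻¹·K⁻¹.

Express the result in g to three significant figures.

141 g

n(N2) = PV/RT = (11.3 × 11.3) / (0.08206 × 477.15) = 3.261 mol
n(NaN3) = (2/3) × 3.261 = 2.174 mol
m(NaN3) = 2.174 × 65.01 = 141.3 g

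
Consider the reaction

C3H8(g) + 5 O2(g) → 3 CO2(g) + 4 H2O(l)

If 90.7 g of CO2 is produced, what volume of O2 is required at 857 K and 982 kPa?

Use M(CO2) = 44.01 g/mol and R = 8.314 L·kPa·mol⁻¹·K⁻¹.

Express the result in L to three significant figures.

24.9 L

n(CO2) = 90.70 / 44.01 = 2.061 mol
n(O2) = (5/3) × 2.061 = 3.435 mol
V = nRT/P = 3.435 × 8.314 × 857 / 982 = 24.92 L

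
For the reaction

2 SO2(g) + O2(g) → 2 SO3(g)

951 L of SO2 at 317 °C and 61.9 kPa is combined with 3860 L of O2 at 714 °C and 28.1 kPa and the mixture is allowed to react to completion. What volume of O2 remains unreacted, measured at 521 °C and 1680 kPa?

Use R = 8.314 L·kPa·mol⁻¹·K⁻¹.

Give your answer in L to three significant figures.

n(SO2) = PV/RT = (61.9 × 951) / (8.314 × 590.15) = 12.00 mol
n(O2) = PV/RT = (28.1 × 3860) / (8.314 × 987.15) = 13.22 mol
For 12.00 mol SO2, stoichiometry requires (1/2) × 12.00 = 6.000 mol O2; 13.22 mol is available, so SO2 is limiting.
n(O2) consumed = (1/2) × 12.00 = 6.000 mol; remaining = 13.22 − 6.000 = 7.220 mol
V(O2) = nRT/P = 7.220 × 8.314 × 794.15 / 1680 = 28.38 L

28.4 L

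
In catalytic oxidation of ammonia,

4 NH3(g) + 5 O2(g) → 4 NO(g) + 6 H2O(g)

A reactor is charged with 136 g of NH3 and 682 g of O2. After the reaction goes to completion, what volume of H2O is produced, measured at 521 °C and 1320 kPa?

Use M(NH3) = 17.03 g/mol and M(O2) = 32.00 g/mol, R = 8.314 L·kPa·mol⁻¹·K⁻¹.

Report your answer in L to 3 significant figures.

59.9 L

n(NH3) = 136 / 17.03 = 7.986 mol
n(O2) = 682 / 32.00 = 21.31 mol
For 7.986 mol NH3, stoichiometry requires (5/4) × 7.986 = 9.982 mol O2; 21.31 mol is available, so NH3 is limiting.
n(H2O) = (6/4) × 7.986 = 11.98 mol
V(H2O) = nRT/P = 11.98 × 8.314 × 794.15 / 1320 = 59.92 L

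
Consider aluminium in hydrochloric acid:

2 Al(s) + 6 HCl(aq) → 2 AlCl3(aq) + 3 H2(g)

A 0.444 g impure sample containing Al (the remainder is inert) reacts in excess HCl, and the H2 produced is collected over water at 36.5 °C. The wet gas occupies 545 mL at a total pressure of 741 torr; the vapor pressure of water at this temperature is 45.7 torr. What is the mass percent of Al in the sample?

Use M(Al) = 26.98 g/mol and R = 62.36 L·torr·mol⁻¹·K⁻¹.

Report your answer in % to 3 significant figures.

79.5 %

P(H2) = 741 − 45.7 = 695.3 torr
n(H2) = PV/RT = (695.3 × 0.5450) / (62.36 × 309.65) = 0.01962 mol
n(Al) = (2/3) × 0.01962 = 0.01308 mol
m(Al) = 0.01308 × 26.98 = 0.3529 g
%Al = 0.3529 / 0.444 × 100 = 79.48%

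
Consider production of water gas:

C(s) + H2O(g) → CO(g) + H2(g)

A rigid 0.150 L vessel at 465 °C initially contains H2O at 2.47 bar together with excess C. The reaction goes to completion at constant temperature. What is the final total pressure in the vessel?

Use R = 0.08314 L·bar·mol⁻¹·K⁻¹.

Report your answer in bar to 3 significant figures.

At constant T and V, P ∝ n(gas): 1 mol gas → 2 mol gas.
P_final = (2/1) × 2.47 = 4.940 bar

4.94 bar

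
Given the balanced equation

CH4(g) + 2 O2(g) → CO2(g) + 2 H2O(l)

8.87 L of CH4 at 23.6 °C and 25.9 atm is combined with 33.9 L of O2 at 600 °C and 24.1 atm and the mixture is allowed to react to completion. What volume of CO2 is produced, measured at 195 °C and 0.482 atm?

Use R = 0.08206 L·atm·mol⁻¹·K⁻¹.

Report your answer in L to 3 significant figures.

454 L

n(CH4) = PV/RT = (25.9 × 8.87) / (0.08206 × 296.75) = 9.434 mol
n(O2) = PV/RT = (24.1 × 33.9) / (0.08206 × 873.15) = 11.40 mol
For 9.434 mol CH4, stoichiometry requires (2/1) × 9.434 = 18.87 mol O2; 11.40 mol is available, so O2 is limiting.
n(CO2) = (1/2) × 11.40 = 5.700 mol
V(CO2) = nRT/P = 5.700 × 0.08206 × 468.15 / 0.482 = 454.3 L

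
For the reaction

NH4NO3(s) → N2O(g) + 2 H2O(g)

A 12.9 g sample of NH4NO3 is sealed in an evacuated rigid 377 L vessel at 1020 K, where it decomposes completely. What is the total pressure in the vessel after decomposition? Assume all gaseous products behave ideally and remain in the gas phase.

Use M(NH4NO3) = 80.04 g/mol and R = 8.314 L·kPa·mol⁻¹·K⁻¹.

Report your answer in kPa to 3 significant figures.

10.9 kPa

n(NH4NO3) = 12.9 / 80.04 = 0.1612 mol
n(gas produced) = (3/1) × 0.1612 = 0.4836 mol
P = nRT/V = 0.4836 × 8.314 × 1020 / 377 = 10.88 kPa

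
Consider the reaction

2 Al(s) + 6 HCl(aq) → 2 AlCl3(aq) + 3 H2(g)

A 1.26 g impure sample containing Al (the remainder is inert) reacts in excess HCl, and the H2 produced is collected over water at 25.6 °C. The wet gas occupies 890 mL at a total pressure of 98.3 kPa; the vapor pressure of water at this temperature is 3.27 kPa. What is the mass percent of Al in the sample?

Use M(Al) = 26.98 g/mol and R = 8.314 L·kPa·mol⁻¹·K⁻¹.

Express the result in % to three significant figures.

P(H2) = 98.3 − 3.27 = 95.03 kPa
n(H2) = PV/RT = (95.03 × 0.8900) / (8.314 × 298.75) = 0.03405 mol
n(Al) = (2/3) × 0.03405 = 0.02270 mol
m(Al) = 0.02270 × 26.98 = 0.6124 g
%Al = 0.6124 / 1.26 × 100 = 48.60%

48.6 %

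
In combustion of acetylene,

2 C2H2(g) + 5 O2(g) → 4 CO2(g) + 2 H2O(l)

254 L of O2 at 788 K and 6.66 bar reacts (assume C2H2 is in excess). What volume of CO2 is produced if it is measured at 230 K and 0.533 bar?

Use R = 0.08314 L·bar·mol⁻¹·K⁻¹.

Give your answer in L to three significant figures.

n(O2) = PV/RT = (6.66 × 254) / (0.08314 × 788) = 25.82 mol
n(CO2) = (4/5) × 25.82 = 20.66 mol
V = nRT/P = 20.66 × 0.08314 × 230 / 0.533 = 741.2 L

741 L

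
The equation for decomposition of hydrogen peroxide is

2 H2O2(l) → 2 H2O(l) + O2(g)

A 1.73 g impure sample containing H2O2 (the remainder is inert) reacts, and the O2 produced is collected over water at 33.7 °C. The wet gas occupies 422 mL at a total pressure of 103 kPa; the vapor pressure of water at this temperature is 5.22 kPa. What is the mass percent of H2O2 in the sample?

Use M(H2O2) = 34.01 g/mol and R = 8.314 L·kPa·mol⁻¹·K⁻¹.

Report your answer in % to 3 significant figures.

P(O2) = 103 − 5.22 = 97.78 kPa
n(O2) = PV/RT = (97.78 × 0.4220) / (8.314 × 306.85) = 0.01617 mol
n(H2O2) = (2/1) × 0.01617 = 0.03234 mol
m(H2O2) = 0.03234 × 34.01 = 1.100 g
%H2O2 = 1.100 / 1.73 × 100 = 63.58%

63.6 %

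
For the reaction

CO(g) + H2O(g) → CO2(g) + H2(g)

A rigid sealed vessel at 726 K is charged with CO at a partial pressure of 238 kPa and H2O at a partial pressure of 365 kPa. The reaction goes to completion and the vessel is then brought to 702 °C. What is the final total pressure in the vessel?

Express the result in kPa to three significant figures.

Because the vessel is rigid and T is held at 726 K, work the stoichiometry in partial pressures (P_i = n_iRT/V).
P(H2O) required for 238 kPa of CO = (1/1) × 238 = 238.0 kPa; available 365 kPa, so CO is limiting.
P(H2O) remaining = 365 − (1/1) × 238 = 127.0 kPa
P(gaseous products) = (1+1)/1 × 238 = 476.0 kPa
P_total at 726 K = 127.0 + 476.0 = 603.0 kPa
Scaling to 702 °C: P = 603.0 × 975.15/726 = 809.9 kPa

810 kPa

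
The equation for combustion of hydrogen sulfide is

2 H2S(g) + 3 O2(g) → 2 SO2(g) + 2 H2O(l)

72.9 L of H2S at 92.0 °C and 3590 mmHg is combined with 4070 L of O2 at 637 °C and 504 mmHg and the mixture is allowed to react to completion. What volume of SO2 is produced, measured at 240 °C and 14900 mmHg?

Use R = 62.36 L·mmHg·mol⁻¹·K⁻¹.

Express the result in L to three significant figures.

n(H2S) = PV/RT = (3590 × 72.9) / (62.36 × 365.15) = 11.49 mol
n(O2) = PV/RT = (504 × 4070) / (62.36 × 910.15) = 36.14 mol
For 11.49 mol H2S, stoichiometry requires (3/2) × 11.49 = 17.23 mol O2; 36.14 mol is available, so H2S is limiting.
n(SO2) = (2/2) × 11.49 = 11.49 mol
V(SO2) = nRT/P = 11.49 × 62.36 × 513.15 / 14900 = 24.68 L

24.7 L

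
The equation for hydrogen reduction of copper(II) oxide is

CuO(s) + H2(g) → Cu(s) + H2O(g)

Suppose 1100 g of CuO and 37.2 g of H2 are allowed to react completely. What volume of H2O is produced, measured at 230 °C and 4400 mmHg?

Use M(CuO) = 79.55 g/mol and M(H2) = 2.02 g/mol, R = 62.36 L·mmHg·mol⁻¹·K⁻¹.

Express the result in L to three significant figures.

n(CuO) = 1100 / 79.55 = 13.83 mol
n(H2) = 37.2 / 2.02 = 18.42 mol
For 13.83 mol CuO, stoichiometry requires (1/1) × 13.83 = 13.83 mol H2; 18.42 mol is available, so CuO is limiting.
n(H2O) = (1/1) × 13.83 = 13.83 mol
V(H2O) = nRT/P = 13.83 × 62.36 × 503.15 / 4400 = 98.62 L

98.6 L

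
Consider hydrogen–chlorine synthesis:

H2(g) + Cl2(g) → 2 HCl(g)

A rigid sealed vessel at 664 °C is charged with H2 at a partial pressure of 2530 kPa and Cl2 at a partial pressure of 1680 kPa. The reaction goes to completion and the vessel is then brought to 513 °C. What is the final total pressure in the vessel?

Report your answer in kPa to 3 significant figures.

With V and T fixed, P_i ∝ n_i, so the mole ratios apply directly to partial pressures at 664 °C.
P(Cl2) required for 2530 kPa of H2 = (1/1) × 2530 = 2530 kPa; available 1680 kPa, so Cl2 is limiting.
P(H2) remaining = 2530 − (1/1) × 1680 = 850.0 kPa
P(gaseous products) = (2)/1 × 1680 = 3360 kPa
P_total at 664 °C = 850.0 + 3360 = 4210 kPa
Scaling to 513 °C: P = 4210 × 786.15/937.15 = 3532 kPa

3530 kPa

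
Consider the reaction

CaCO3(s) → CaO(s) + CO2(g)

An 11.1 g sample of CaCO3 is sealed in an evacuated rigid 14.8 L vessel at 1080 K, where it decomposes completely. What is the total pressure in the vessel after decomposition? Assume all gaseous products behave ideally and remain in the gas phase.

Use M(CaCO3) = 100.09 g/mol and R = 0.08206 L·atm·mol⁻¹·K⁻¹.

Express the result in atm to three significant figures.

0.664 atm

n(CaCO3) = 11.1 / 100.09 = 0.1109 mol
n(gas produced) = (1/1) × 0.1109 = 0.1109 mol
P = nRT/V = 0.1109 × 0.08206 × 1080 / 14.8 = 0.6641 atm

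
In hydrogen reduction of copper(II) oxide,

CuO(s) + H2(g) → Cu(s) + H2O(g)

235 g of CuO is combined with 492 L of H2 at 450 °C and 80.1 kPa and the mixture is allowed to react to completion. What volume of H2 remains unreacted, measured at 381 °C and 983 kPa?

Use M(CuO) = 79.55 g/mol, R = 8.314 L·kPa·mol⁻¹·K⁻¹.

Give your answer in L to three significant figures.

19.9 L

n(CuO) = 235 / 79.55 = 2.954 mol
n(H2) = PV/RT = (80.1 × 492) / (8.314 × 723.15) = 6.555 mol
For 2.954 mol CuO, stoichiometry requires (1/1) × 2.954 = 2.954 mol H2; 6.555 mol is available, so CuO is limiting.
n(H2) consumed = (1/1) × 2.954 = 2.954 mol; remaining = 6.555 − 2.954 = 3.601 mol
V(H2) = nRT/P = 3.601 × 8.314 × 654.15 / 983 = 19.92 L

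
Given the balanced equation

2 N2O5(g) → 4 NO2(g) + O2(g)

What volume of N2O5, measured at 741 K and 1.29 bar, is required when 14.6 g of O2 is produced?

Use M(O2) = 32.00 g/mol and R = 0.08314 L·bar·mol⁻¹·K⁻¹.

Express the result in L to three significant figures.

43.6 L

n(O2) = 14.60 / 32.00 = 0.4562 mol
n(N2O5) = (2/1) × 0.4562 = 0.9124 mol
V = nRT/P = 0.9124 × 0.08314 × 741 / 1.29 = 43.57 L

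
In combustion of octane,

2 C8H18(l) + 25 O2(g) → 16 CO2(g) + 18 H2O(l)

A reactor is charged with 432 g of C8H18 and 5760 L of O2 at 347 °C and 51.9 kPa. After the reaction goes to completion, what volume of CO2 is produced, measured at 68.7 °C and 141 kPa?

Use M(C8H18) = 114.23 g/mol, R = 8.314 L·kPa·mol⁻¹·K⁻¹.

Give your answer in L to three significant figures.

610 L

n(C8H18) = 432 / 114.23 = 3.782 mol
n(O2) = PV/RT = (51.9 × 5760) / (8.314 × 620.15) = 57.98 mol
For 3.782 mol C8H18, stoichiometry requires (25/2) × 3.782 = 47.27 mol O2; 57.98 mol is available, so C8H18 is limiting.
n(CO2) = (16/2) × 3.782 = 30.26 mol
V(CO2) = nRT/P = 30.26 × 8.314 × 341.85 / 141 = 610.0 L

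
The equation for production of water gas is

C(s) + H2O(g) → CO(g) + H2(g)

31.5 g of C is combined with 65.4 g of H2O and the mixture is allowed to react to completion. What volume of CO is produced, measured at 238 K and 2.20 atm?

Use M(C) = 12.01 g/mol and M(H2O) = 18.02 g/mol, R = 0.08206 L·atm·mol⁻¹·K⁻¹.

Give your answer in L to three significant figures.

n(C) = 31.5 / 12.01 = 2.623 mol
n(H2O) = 65.4 / 18.02 = 3.629 mol
For 2.623 mol C, stoichiometry requires (1/1) × 2.623 = 2.623 mol H2O; 3.629 mol is available, so C is limiting.
n(CO) = (1/1) × 2.623 = 2.623 mol
V(CO) = nRT/P = 2.623 × 0.08206 × 238 / 2.20 = 23.29 L

23.3 L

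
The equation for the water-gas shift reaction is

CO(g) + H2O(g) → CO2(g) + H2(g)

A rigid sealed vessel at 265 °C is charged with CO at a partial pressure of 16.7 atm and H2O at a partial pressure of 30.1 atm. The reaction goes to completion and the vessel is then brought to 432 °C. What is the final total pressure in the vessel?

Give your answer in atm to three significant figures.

With V and T fixed, P_i ∝ n_i, so the mole ratios apply directly to partial pressures at 265 °C.
P(H2O) required for 16.7 atm of CO = (1/1) × 16.7 = 16.70 atm; available 30.1 atm, so CO is limiting.
P(H2O) remaining = 30.1 − (1/1) × 16.7 = 13.40 atm
P(gaseous products) = (1+1)/1 × 16.7 = 33.40 atm
P_total at 265 °C = 13.40 + 33.40 = 46.80 atm
Scaling to 432 °C: P = 46.80 × 705.15/538.15 = 61.32 atm

61.3 atm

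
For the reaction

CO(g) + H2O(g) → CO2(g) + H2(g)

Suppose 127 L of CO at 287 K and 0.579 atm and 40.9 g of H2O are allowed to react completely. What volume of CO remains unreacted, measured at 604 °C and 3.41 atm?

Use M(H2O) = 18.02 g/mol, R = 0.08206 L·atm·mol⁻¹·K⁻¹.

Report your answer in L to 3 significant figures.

18.0 L

n(CO) = PV/RT = (0.579 × 127) / (0.08206 × 287) = 3.122 mol
n(H2O) = 40.9 / 18.02 = 2.270 mol
For 3.122 mol CO, stoichiometry requires (1/1) × 3.122 = 3.122 mol H2O; 2.270 mol is available, so H2O is limiting.
n(CO) consumed = (1/1) × 2.270 = 2.270 mol; remaining = 3.122 − 2.270 = 0.8520 mol
V(CO) = nRT/P = 0.8520 × 0.08206 × 877.15 / 3.41 = 17.98 L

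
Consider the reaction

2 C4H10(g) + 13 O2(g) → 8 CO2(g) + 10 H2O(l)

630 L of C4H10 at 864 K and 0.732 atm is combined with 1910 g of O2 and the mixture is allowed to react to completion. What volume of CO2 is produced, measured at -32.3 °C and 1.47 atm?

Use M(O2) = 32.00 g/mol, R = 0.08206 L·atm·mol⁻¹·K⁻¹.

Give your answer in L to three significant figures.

n(C4H10) = PV/RT = (0.732 × 630) / (0.08206 × 864) = 6.504 mol
n(O2) = 1910 / 32.00 = 59.69 mol
For 6.504 mol C4H10, stoichiometry requires (13/2) × 6.504 = 42.28 mol O2; 59.69 mol is available, so C4H10 is limiting.
n(CO2) = (8/2) × 6.504 = 26.02 mol
V(CO2) = nRT/P = 26.02 × 0.08206 × 240.85 / 1.47 = 349.8 L

350 L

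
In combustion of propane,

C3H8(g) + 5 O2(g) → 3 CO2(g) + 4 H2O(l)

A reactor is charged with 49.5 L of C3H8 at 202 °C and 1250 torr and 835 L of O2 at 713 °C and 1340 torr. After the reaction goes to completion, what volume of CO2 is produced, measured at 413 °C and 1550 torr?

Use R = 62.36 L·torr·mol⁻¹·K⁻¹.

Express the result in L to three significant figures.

n(C3H8) = PV/RT = (1250 × 49.5) / (62.36 × 475.15) = 2.088 mol
n(O2) = PV/RT = (1340 × 835) / (62.36 × 986.15) = 18.19 mol
For 2.088 mol C3H8, stoichiometry requires (5/1) × 2.088 = 10.44 mol O2; 18.19 mol is available, so C3H8 is limiting.
n(CO2) = (3/1) × 2.088 = 6.264 mol
V(CO2) = nRT/P = 6.264 × 62.36 × 686.15 / 1550 = 172.9 L

173 L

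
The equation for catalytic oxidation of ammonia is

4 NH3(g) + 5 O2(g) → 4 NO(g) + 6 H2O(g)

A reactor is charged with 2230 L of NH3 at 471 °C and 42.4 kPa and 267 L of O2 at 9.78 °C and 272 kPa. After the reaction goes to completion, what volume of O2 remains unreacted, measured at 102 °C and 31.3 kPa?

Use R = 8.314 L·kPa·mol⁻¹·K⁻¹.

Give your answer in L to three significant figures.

1170 L

n(NH3) = PV/RT = (42.4 × 2230) / (8.314 × 744.15) = 15.28 mol
n(O2) = PV/RT = (272 × 267) / (8.314 × 282.93) = 30.87 mol
For 15.28 mol NH3, stoichiometry requires (5/4) × 15.28 = 19.10 mol O2; 30.87 mol is available, so NH3 is limiting.
n(O2) consumed = (5/4) × 15.28 = 19.10 mol; remaining = 30.87 − 19.10 = 11.77 mol
V(O2) = nRT/P = 11.77 × 8.314 × 375.15 / 31.3 = 1173 L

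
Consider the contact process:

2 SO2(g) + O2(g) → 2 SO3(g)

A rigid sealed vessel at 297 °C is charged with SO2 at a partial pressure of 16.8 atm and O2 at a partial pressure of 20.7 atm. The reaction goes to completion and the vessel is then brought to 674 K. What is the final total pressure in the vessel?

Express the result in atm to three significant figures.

34.4 atm

With V and T fixed, P_i ∝ n_i, so the mole ratios apply directly to partial pressures at 297 °C.
P(O2) required for 16.8 atm of SO2 = (1/2) × 16.8 = 8.400 atm; available 20.7 atm, so SO2 is limiting.
P(O2) remaining = 20.7 − (1/2) × 16.8 = 12.30 atm
P(gaseous products) = (2)/2 × 16.8 = 16.80 atm
P_total at 297 °C = 12.30 + 16.80 = 29.10 atm
Scaling to 674 K: P = 29.10 × 674/570.15 = 34.40 atm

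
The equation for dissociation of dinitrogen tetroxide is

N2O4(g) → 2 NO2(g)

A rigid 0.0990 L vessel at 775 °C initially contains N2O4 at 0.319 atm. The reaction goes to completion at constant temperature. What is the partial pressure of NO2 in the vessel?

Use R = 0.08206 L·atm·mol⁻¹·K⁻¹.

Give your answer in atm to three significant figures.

0.638 atm

n(N2O4)₀ = PV/RT = (0.319 × 0.0990) / (0.08206 × 1048.15) = 0.0003672 mol
n(NO2) = (2/1) × 0.0003672 = 0.0007344 mol
P(NO2) = nRT/V = 0.0007344 × 0.08206 × 1048.15 / 0.0990 = 0.6380 atm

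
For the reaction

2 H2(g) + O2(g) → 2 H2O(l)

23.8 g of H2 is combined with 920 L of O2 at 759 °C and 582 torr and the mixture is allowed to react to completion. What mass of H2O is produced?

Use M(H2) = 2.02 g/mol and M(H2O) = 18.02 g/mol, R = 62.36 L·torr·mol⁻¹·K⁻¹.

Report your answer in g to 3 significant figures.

212 g

n(H2) = 23.8 / 2.02 = 11.78 mol
n(O2) = PV/RT = (582 × 920) / (62.36 × 1032.15) = 8.319 mol
For 11.78 mol H2, stoichiometry requires (1/2) × 11.78 = 5.890 mol O2; 8.319 mol is available, so H2 is limiting.
n(H2O) = (2/2) × 11.78 = 11.78 mol
m(H2O) = 11.78 × 18.02 = 212.3 g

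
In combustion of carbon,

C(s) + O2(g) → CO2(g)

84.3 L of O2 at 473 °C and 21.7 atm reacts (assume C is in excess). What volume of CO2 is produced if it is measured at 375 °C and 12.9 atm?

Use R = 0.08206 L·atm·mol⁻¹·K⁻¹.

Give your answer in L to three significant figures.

n(O2) = PV/RT = (21.7 × 84.3) / (0.08206 × 746.15) = 29.88 mol
n(CO2) = (1/1) × 29.88 = 29.88 mol
V = nRT/P = 29.88 × 0.08206 × 648.15 / 12.9 = 123.2 L

123 L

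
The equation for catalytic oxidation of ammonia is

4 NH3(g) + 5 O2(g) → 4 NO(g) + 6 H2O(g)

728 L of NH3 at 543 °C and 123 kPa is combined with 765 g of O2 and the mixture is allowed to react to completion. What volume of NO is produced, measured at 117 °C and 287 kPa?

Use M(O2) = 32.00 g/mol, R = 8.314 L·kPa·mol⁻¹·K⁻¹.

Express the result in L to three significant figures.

n(NH3) = PV/RT = (123 × 728) / (8.314 × 816.15) = 13.20 mol
n(O2) = 765 / 32.00 = 23.91 mol
For 13.20 mol NH3, stoichiometry requires (5/4) × 13.20 = 16.50 mol O2; 23.91 mol is available, so NH3 is limiting.
n(NO) = (4/4) × 13.20 = 13.20 mol
V(NO) = nRT/P = 13.20 × 8.314 × 390.15 / 287 = 149.2 L

149 L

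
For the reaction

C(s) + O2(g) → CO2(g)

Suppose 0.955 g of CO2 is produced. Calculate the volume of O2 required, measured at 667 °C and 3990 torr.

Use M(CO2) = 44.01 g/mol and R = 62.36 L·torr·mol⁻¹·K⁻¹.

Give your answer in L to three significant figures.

n(CO2) = 0.9550 / 44.01 = 0.02170 mol
n(O2) = (1/1) × 0.02170 = 0.02170 mol
V = nRT/P = 0.02170 × 62.36 × 940.15 / 3990 = 0.3189 L

0.319 L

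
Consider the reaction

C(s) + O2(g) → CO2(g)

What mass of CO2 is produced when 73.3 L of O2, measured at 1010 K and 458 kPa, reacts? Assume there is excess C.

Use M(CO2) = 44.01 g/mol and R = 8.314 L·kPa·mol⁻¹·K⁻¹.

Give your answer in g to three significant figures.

n(O2) = PV/RT = (458 × 73.3) / (8.314 × 1010) = 3.998 mol
n(CO2) = (1/1) × 3.998 = 3.998 mol
m(CO2) = 3.998 × 44.01 = 176.0 g

176 g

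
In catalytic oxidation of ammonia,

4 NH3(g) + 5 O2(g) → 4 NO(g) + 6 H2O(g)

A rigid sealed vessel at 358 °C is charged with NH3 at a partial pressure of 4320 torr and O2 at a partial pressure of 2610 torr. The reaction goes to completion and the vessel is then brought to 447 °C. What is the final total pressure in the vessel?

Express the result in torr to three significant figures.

With V and T fixed, P_i ∝ n_i, so the mole ratios apply directly to partial pressures at 358 °C.
P(O2) required for 4320 torr of NH3 = (5/4) × 4320 = 5400 torr; available 2610 torr, so O2 is limiting.
P(NH3) remaining = 4320 − (4/5) × 2610 = 2232 torr
P(gaseous products) = (4+6)/5 × 2610 = 5220 torr
P_total at 358 °C = 2232 + 5220 = 7452 torr
Scaling to 447 °C: P = 7452 × 720.15/631.15 = 8503 torr

8500 torr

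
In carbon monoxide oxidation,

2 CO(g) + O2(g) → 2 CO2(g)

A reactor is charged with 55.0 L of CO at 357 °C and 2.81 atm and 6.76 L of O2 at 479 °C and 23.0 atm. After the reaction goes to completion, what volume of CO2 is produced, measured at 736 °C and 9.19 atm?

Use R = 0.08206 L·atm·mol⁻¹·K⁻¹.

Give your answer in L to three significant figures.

n(CO) = PV/RT = (2.81 × 55.0) / (0.08206 × 630.15) = 2.989 mol
n(O2) = PV/RT = (23.0 × 6.76) / (0.08206 × 752.15) = 2.519 mol
For 2.989 mol CO, stoichiometry requires (1/2) × 2.989 = 1.494 mol O2; 2.519 mol is available, so CO is limiting.
n(CO2) = (2/2) × 2.989 = 2.989 mol
V(CO2) = nRT/P = 2.989 × 0.08206 × 1009.15 / 9.19 = 26.93 L

26.9 L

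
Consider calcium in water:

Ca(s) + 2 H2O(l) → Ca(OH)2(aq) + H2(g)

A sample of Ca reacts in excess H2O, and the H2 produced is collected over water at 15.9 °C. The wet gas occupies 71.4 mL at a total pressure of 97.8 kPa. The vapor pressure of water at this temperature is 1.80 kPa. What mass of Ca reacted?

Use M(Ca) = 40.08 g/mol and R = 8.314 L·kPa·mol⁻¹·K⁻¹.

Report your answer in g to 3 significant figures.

P(H2) = 97.8 − 1.80 = 96.00 kPa
n(H2) = PV/RT = (96.00 × 0.07140) / (8.314 × 289.05) = 0.002852 mol
n(Ca) = (1/1) × 0.002852 = 0.002852 mol
m(Ca) = 0.002852 × 40.08 = 0.1143 g

0.114 g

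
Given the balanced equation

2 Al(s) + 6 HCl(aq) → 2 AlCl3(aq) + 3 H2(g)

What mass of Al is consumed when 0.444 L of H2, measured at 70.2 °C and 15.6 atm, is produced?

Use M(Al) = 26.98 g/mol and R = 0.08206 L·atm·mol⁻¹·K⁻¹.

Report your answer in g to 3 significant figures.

4.42 g

n(H2) = PV/RT = (15.6 × 0.444) / (0.08206 × 343.35) = 0.2458 mol
n(Al) = (2/3) × 0.2458 = 0.1639 mol
m(Al) = 0.1639 × 26.98 = 4.422 g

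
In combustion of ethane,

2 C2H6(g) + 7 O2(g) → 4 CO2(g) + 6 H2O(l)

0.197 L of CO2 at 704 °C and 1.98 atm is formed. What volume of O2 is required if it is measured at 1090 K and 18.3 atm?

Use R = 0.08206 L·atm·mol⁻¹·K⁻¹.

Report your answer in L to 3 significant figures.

0.0416 L

n(CO2) = PV/RT = (1.98 × 0.197) / (0.08206 × 977.15) = 0.004865 mol
n(O2) = (7/4) × 0.004865 = 0.008514 mol
V = nRT/P = 0.008514 × 0.08206 × 1090 / 18.3 = 0.04161 L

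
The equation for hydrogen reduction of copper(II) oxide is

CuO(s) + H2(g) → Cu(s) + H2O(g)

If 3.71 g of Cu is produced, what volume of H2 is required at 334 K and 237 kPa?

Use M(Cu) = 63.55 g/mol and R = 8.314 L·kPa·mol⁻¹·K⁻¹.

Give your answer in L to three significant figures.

0.684 L

n(Cu) = 3.710 / 63.55 = 0.05838 mol
n(H2) = (1/1) × 0.05838 = 0.05838 mol
V = nRT/P = 0.05838 × 8.314 × 334 / 237 = 0.6840 L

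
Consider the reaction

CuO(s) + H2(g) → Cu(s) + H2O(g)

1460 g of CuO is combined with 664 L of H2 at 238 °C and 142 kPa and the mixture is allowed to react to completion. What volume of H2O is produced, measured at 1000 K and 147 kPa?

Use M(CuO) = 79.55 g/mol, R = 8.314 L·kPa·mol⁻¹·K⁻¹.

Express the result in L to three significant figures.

n(CuO) = 1460 / 79.55 = 18.35 mol
n(H2) = PV/RT = (142 × 664) / (8.314 × 511.15) = 22.19 mol
For 18.35 mol CuO, stoichiometry requires (1/1) × 18.35 = 18.35 mol H2; 22.19 mol is available, so CuO is limiting.
n(H2O) = (1/1) × 18.35 = 18.35 mol
V(H2O) = nRT/P = 18.35 × 8.314 × 1000 / 147 = 1038 L

1040 L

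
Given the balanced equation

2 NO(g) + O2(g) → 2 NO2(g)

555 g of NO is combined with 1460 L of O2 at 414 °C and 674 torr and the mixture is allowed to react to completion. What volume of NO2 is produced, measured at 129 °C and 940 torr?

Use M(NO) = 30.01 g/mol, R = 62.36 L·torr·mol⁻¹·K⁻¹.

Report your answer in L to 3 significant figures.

493 L

n(NO) = 555 / 30.01 = 18.49 mol
n(O2) = PV/RT = (674 × 1460) / (62.36 × 687.15) = 22.96 mol
For 18.49 mol NO, stoichiometry requires (1/2) × 18.49 = 9.245 mol O2; 22.96 mol is available, so NO is limiting.
n(NO2) = (2/2) × 18.49 = 18.49 mol
V(NO2) = nRT/P = 18.49 × 62.36 × 402.15 / 940 = 493.3 L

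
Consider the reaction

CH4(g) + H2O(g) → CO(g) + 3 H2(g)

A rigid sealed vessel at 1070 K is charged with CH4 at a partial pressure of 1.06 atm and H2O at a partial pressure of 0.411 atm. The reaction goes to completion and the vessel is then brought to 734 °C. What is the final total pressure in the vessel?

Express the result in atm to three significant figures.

2.16 atm

Because the vessel is rigid and T is held at 1070 K, work the stoichiometry in partial pressures (P_i = n_iRT/V).
P(H2O) required for 1.06 atm of CH4 = (1/1) × 1.06 = 1.060 atm; available 0.411 atm, so H2O is limiting.
P(CH4) remaining = 1.06 − (1/1) × 0.411 = 0.6490 atm
P(gaseous products) = (1+3)/1 × 0.411 = 1.644 atm
P_total at 1070 K = 0.6490 + 1.644 = 2.293 atm
Scaling to 734 °C: P = 2.293 × 1007.15/1070 = 2.158 atm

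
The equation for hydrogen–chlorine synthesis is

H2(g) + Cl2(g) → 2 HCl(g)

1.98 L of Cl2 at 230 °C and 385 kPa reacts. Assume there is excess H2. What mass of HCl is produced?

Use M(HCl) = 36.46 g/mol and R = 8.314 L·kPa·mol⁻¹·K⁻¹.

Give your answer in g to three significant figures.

n(Cl2) = PV/RT = (385 × 1.98) / (8.314 × 503.15) = 0.1822 mol
n(HCl) = (2/1) × 0.1822 = 0.3644 mol
m(HCl) = 0.3644 × 36.46 = 13.29 g

13.3 g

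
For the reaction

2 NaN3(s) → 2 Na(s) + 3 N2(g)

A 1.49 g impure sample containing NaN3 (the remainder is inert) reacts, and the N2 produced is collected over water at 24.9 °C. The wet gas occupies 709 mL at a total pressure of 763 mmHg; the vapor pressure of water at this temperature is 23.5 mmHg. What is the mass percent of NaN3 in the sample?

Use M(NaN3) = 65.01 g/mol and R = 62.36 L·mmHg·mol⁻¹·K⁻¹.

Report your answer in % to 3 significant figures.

82.1 %

P(N2) = 763 − 23.5 = 739.5 mmHg
n(N2) = PV/RT = (739.5 × 0.7090) / (62.36 × 298.05) = 0.02821 mol
n(NaN3) = (2/3) × 0.02821 = 0.01881 mol
m(NaN3) = 0.01881 × 65.01 = 1.223 g
%NaN3 = 1.223 / 1.49 × 100 = 82.08%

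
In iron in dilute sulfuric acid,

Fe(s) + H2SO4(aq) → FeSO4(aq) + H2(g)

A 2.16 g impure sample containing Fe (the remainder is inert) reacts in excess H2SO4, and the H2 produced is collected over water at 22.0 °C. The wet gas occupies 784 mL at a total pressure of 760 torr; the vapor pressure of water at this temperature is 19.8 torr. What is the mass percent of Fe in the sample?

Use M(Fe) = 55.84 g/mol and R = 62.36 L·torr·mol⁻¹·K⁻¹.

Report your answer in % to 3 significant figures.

P(H2) = 760 − 19.8 = 740.2 torr
n(H2) = PV/RT = (740.2 × 0.7840) / (62.36 × 295.15) = 0.03153 mol
n(Fe) = (1/1) × 0.03153 = 0.03153 mol
m(Fe) = 0.03153 × 55.84 = 1.761 g
%Fe = 1.761 / 2.16 × 100 = 81.53%

81.5 %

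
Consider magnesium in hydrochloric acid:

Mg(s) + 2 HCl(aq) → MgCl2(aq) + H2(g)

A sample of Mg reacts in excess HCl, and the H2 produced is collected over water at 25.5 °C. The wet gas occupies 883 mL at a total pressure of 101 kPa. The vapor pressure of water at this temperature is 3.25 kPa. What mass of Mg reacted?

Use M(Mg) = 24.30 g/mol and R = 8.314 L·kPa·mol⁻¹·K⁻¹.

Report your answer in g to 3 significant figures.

P(H2) = 101 − 3.25 = 97.75 kPa
n(H2) = PV/RT = (97.75 × 0.8830) / (8.314 × 298.65) = 0.03476 mol
n(Mg) = (1/1) × 0.03476 = 0.03476 mol
m(Mg) = 0.03476 × 24.30 = 0.8447 g

0.845 g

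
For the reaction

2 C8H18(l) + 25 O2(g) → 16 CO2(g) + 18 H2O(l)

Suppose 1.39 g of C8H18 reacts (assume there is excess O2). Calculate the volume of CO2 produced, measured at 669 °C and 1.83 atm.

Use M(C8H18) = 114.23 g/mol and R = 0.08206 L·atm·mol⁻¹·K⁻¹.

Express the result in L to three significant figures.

n(C8H18) = 1.390 / 114.23 = 0.01217 mol
n(CO2) = (16/2) × 0.01217 = 0.09736 mol
V = nRT/P = 0.09736 × 0.08206 × 942.15 / 1.83 = 4.113 L

4.11 L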